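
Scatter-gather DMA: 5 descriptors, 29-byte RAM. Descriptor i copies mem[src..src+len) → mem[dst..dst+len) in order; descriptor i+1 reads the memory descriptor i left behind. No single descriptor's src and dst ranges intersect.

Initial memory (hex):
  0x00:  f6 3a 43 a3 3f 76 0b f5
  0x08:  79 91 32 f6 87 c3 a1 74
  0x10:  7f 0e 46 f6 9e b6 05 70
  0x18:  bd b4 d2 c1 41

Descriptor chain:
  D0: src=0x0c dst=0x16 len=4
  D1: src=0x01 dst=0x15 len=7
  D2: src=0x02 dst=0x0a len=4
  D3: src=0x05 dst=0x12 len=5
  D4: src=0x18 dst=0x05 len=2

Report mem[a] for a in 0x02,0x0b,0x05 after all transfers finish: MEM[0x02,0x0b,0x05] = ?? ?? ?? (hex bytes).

D0: mem[0x16..0x19] <- [87 c3 a1 74]
D1: mem[0x15..0x1b] <- [3a 43 a3 3f 76 0b f5]
D2: mem[0x0a..0x0d] <- [43 a3 3f 76]
D3: mem[0x12..0x16] <- [76 0b f5 79 91]
D4: mem[0x05..0x06] <- [3f 76]
query mem[0x02]=0x43, mem[0x0b]=0xa3, mem[0x05]=0x3f

MEM[0x02,0x0b,0x05] = 43 a3 3f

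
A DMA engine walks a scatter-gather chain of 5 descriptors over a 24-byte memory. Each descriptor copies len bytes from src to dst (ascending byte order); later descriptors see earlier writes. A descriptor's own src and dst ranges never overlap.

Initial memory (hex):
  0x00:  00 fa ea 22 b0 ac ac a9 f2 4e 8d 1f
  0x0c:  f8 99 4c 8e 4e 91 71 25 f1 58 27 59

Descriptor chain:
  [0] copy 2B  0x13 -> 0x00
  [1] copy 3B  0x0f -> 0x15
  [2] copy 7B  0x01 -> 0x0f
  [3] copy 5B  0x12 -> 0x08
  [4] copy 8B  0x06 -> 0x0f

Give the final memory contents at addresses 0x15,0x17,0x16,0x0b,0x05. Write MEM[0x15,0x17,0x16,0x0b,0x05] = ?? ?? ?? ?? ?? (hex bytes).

D0: mem[0x00..0x01] <- [25 f1]
D1: mem[0x15..0x17] <- [8e 4e 91]
D2: mem[0x0f..0x15] <- [f1 ea 22 b0 ac ac a9]
D3: mem[0x08..0x0c] <- [b0 ac ac a9 4e]
D4: mem[0x0f..0x16] <- [ac a9 b0 ac ac a9 4e 99]
query mem[0x15]=0x4e, mem[0x17]=0x91, mem[0x16]=0x99, mem[0x0b]=0xa9, mem[0x05]=0xac

MEM[0x15,0x17,0x16,0x0b,0x05] = 4e 91 99 a9 ac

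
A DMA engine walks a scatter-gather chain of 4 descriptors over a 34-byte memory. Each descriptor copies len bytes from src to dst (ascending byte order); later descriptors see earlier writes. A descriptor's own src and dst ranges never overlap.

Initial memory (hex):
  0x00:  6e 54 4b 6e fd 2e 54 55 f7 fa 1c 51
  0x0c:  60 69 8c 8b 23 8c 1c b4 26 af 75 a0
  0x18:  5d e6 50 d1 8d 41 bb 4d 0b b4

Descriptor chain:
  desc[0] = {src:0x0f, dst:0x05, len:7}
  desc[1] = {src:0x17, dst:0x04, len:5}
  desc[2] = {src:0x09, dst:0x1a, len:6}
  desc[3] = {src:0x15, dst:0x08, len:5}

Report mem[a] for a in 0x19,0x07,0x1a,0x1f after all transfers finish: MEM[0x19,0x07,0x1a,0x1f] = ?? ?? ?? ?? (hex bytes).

MEM[0x19,0x07,0x1a,0x1f] = e6 50 b4 8c

  after D0: wrote 7B at 0x05 = 8b238c1cb426af
  after D1: wrote 5B at 0x04 = a05de650d1
  after D2: wrote 6B at 0x1a = b426af60698c
  after D3: wrote 5B at 0x08 = af75a05de6
query mem[0x19]=0xe6, mem[0x07]=0x50, mem[0x1a]=0xb4, mem[0x1f]=0x8c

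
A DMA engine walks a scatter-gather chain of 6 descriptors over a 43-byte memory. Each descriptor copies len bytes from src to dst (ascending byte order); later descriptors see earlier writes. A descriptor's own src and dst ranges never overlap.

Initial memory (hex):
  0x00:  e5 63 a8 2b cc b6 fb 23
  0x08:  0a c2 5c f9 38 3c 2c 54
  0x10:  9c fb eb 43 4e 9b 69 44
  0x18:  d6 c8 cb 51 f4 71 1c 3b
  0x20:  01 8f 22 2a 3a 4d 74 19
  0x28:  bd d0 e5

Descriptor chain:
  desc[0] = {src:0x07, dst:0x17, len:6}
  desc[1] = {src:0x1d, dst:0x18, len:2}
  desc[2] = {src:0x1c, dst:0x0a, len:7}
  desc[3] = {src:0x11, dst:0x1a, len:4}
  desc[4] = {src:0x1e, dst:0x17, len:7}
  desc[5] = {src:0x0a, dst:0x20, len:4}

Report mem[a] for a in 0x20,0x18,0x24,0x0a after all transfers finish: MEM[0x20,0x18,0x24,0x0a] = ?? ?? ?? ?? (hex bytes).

MEM[0x20,0x18,0x24,0x0a] = 38 3b 3a 38

[0] 0x07->0x17 len=6 : 23 0a c2 5c f9 38
[1] 0x1d->0x18 len=2 : 71 1c
[2] 0x1c->0x0a len=7 : 38 71 1c 3b 01 8f 22
[3] 0x11->0x1a len=4 : fb eb 43 4e
[4] 0x1e->0x17 len=7 : 1c 3b 01 8f 22 2a 3a
[5] 0x0a->0x20 len=4 : 38 71 1c 3b
query mem[0x20]=0x38, mem[0x18]=0x3b, mem[0x24]=0x3a, mem[0x0a]=0x38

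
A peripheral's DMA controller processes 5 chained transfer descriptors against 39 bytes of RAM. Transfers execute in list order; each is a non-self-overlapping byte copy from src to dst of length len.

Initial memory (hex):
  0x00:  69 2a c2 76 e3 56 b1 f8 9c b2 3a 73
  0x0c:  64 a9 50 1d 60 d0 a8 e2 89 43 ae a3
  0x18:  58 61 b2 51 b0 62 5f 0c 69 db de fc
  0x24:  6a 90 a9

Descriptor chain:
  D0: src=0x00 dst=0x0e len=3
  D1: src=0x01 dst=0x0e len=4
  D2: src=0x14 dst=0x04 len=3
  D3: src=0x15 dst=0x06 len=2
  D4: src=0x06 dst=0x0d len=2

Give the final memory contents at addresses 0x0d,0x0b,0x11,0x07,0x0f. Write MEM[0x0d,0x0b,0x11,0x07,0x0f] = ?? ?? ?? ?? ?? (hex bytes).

MEM[0x0d,0x0b,0x11,0x07,0x0f] = 43 73 e3 ae c2

#0 dst[0x0e+3] := {0x69,0x2a,0xc2}
#1 dst[0x0e+4] := {0x2a,0xc2,0x76,0xe3}
#2 dst[0x04+3] := {0x89,0x43,0xae}
#3 dst[0x06+2] := {0x43,0xae}
#4 dst[0x0d+2] := {0x43,0xae}
query mem[0x0d]=0x43, mem[0x0b]=0x73, mem[0x11]=0xe3, mem[0x07]=0xae, mem[0x0f]=0xc2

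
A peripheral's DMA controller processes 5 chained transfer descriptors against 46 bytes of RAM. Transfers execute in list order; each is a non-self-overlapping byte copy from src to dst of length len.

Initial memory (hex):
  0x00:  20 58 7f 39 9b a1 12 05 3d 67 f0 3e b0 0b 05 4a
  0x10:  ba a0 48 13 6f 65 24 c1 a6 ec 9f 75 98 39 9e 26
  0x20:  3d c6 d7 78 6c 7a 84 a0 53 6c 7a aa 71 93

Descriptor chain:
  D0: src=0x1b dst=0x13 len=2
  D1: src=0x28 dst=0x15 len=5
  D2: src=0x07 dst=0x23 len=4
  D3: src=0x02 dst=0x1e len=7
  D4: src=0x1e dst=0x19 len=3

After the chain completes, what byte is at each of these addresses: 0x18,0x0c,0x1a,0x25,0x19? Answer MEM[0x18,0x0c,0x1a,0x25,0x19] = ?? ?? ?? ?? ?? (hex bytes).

MEM[0x18,0x0c,0x1a,0x25,0x19] = aa b0 39 67 7f

D0: mem[0x13..0x14] <- [75 98]
D1: mem[0x15..0x19] <- [53 6c 7a aa 71]
D2: mem[0x23..0x26] <- [05 3d 67 f0]
D3: mem[0x1e..0x24] <- [7f 39 9b a1 12 05 3d]
D4: mem[0x19..0x1b] <- [7f 39 9b]
query mem[0x18]=0xaa, mem[0x0c]=0xb0, mem[0x1a]=0x39, mem[0x25]=0x67, mem[0x19]=0x7f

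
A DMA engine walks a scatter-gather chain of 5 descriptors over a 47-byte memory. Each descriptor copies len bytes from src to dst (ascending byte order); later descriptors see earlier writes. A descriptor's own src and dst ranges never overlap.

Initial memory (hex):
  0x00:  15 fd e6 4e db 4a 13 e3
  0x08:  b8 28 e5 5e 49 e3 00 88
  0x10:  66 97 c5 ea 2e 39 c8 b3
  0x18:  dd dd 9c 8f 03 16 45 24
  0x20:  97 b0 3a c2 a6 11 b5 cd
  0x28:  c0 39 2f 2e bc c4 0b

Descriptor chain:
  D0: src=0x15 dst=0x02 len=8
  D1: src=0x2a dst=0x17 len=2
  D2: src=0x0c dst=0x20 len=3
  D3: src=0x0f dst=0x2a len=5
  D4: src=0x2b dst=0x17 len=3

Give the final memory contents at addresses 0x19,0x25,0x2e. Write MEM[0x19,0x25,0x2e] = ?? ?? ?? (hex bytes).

[0] 0x15->0x02 len=8 : 39 c8 b3 dd dd 9c 8f 03
[1] 0x2a->0x17 len=2 : 2f 2e
[2] 0x0c->0x20 len=3 : 49 e3 00
[3] 0x0f->0x2a len=5 : 88 66 97 c5 ea
[4] 0x2b->0x17 len=3 : 66 97 c5
query mem[0x19]=0xc5, mem[0x25]=0x11, mem[0x2e]=0xea

MEM[0x19,0x25,0x2e] = c5 11 ea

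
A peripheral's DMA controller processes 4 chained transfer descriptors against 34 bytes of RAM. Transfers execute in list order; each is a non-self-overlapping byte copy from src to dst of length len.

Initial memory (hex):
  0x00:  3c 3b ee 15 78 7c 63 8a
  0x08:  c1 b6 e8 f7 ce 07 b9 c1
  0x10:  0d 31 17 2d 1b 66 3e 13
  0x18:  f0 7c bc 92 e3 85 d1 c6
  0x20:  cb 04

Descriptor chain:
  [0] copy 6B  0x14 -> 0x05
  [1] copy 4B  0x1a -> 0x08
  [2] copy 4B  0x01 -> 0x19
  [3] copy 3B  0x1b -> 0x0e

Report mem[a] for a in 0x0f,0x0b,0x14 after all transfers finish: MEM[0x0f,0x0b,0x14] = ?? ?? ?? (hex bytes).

MEM[0x0f,0x0b,0x14] = 78 85 1b

[0] 0x14->0x05 len=6 : 1b 66 3e 13 f0 7c
[1] 0x1a->0x08 len=4 : bc 92 e3 85
[2] 0x01->0x19 len=4 : 3b ee 15 78
[3] 0x1b->0x0e len=3 : 15 78 85
query mem[0x0f]=0x78, mem[0x0b]=0x85, mem[0x14]=0x1b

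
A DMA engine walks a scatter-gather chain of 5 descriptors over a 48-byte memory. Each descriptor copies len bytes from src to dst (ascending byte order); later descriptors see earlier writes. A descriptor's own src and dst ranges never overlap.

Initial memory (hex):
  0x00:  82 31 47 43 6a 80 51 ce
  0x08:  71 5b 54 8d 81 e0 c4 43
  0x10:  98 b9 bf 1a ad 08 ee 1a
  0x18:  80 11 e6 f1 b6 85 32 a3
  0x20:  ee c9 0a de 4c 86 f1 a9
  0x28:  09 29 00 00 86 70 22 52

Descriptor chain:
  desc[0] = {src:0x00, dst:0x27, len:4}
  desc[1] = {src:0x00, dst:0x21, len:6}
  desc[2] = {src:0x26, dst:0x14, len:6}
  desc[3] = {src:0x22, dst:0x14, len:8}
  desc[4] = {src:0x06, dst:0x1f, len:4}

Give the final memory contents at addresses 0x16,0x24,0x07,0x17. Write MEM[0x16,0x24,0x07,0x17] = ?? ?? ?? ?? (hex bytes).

  after D0: wrote 4B at 0x27 = 82314743
  after D1: wrote 6B at 0x21 = 823147436a80
  after D2: wrote 6B at 0x14 = 808231474300
  after D3: wrote 8B at 0x14 = 3147436a80823147
  after D4: wrote 4B at 0x1f = 51ce715b
query mem[0x16]=0x43, mem[0x24]=0x43, mem[0x07]=0xce, mem[0x17]=0x6a

MEM[0x16,0x24,0x07,0x17] = 43 43 ce 6a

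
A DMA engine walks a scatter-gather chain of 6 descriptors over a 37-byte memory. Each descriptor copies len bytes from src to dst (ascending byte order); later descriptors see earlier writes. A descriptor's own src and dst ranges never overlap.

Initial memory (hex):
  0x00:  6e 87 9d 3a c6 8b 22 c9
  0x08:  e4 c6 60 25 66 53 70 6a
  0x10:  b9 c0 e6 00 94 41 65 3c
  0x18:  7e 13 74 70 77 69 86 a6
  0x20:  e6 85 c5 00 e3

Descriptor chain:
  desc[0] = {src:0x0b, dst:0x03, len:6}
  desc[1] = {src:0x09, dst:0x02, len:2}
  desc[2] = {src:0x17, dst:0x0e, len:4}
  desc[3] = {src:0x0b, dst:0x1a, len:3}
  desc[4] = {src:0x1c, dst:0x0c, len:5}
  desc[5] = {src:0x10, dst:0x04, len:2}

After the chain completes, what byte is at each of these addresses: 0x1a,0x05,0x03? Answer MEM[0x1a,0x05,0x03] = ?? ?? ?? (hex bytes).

MEM[0x1a,0x05,0x03] = 25 74 60

D0: mem[0x03..0x08] <- [25 66 53 70 6a b9]
D1: mem[0x02..0x03] <- [c6 60]
D2: mem[0x0e..0x11] <- [3c 7e 13 74]
D3: mem[0x1a..0x1c] <- [25 66 53]
D4: mem[0x0c..0x10] <- [53 69 86 a6 e6]
D5: mem[0x04..0x05] <- [e6 74]
query mem[0x1a]=0x25, mem[0x05]=0x74, mem[0x03]=0x60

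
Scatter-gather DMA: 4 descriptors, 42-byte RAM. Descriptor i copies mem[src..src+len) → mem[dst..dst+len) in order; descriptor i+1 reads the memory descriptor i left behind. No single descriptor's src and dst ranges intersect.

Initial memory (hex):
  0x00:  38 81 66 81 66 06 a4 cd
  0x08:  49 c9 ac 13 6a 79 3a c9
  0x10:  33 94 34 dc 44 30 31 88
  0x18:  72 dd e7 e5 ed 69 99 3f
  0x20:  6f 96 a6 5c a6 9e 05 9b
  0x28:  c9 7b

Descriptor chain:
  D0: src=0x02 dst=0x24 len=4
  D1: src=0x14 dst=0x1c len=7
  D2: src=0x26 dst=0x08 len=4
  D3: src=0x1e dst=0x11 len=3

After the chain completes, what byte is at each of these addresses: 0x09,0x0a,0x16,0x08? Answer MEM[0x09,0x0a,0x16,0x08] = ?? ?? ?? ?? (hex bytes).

MEM[0x09,0x0a,0x16,0x08] = 06 c9 31 66

D0: mem[0x24..0x27] <- [66 81 66 06]
D1: mem[0x1c..0x22] <- [44 30 31 88 72 dd e7]
D2: mem[0x08..0x0b] <- [66 06 c9 7b]
D3: mem[0x11..0x13] <- [31 88 72]
query mem[0x09]=0x06, mem[0x0a]=0xc9, mem[0x16]=0x31, mem[0x08]=0x66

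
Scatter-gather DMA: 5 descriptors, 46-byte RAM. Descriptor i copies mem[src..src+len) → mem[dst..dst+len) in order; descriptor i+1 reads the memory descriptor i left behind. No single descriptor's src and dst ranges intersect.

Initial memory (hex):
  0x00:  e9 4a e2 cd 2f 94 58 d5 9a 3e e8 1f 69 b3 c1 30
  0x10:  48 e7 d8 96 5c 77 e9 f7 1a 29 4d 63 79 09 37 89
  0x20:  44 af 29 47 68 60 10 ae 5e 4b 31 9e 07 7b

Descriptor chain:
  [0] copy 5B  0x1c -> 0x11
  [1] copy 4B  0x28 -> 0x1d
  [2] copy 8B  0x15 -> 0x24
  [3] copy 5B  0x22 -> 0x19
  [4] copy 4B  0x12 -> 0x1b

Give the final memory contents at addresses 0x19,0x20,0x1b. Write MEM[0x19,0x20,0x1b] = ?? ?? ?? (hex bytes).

MEM[0x19,0x20,0x1b] = 29 9e 09

[0] 0x1c->0x11 len=5 : 79 09 37 89 44
[1] 0x28->0x1d len=4 : 5e 4b 31 9e
[2] 0x15->0x24 len=8 : 44 e9 f7 1a 29 4d 63 79
[3] 0x22->0x19 len=5 : 29 47 44 e9 f7
[4] 0x12->0x1b len=4 : 09 37 89 44
query mem[0x19]=0x29, mem[0x20]=0x9e, mem[0x1b]=0x09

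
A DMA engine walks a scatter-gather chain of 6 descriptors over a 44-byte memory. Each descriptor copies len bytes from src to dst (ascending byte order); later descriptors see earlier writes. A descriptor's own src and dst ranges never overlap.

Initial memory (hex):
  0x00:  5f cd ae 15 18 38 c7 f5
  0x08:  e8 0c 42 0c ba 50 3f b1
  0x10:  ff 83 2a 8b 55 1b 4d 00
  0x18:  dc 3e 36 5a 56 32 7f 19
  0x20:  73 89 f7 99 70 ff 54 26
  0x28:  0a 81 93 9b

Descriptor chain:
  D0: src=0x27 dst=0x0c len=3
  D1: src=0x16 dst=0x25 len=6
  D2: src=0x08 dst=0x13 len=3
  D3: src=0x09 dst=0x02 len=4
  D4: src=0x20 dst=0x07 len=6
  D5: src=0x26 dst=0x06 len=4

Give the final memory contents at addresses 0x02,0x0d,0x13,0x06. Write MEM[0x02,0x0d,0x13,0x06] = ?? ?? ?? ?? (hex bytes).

MEM[0x02,0x0d,0x13,0x06] = 0c 0a e8 00

[0] 0x27->0x0c len=3 : 26 0a 81
[1] 0x16->0x25 len=6 : 4d 00 dc 3e 36 5a
[2] 0x08->0x13 len=3 : e8 0c 42
[3] 0x09->0x02 len=4 : 0c 42 0c 26
[4] 0x20->0x07 len=6 : 73 89 f7 99 70 4d
[5] 0x26->0x06 len=4 : 00 dc 3e 36
query mem[0x02]=0x0c, mem[0x0d]=0x0a, mem[0x13]=0xe8, mem[0x06]=0x00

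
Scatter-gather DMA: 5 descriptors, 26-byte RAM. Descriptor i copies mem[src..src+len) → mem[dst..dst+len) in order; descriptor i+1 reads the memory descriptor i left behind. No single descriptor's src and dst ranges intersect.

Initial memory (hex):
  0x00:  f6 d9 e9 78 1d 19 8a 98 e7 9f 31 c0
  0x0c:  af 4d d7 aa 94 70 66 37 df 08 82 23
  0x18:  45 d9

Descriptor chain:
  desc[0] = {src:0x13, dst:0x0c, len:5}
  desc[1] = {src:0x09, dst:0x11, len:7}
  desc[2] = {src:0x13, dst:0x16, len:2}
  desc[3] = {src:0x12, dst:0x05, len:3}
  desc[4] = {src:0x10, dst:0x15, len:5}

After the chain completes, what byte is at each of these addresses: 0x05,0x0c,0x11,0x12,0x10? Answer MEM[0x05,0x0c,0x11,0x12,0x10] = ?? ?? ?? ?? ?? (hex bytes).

#0 dst[0x0c+5] := {0x37,0xdf,0x08,0x82,0x23}
#1 dst[0x11+7] := {0x9f,0x31,0xc0,0x37,0xdf,0x08,0x82}
#2 dst[0x16+2] := {0xc0,0x37}
#3 dst[0x05+3] := {0x31,0xc0,0x37}
#4 dst[0x15+5] := {0x23,0x9f,0x31,0xc0,0x37}
query mem[0x05]=0x31, mem[0x0c]=0x37, mem[0x11]=0x9f, mem[0x12]=0x31, mem[0x10]=0x23

MEM[0x05,0x0c,0x11,0x12,0x10] = 31 37 9f 31 23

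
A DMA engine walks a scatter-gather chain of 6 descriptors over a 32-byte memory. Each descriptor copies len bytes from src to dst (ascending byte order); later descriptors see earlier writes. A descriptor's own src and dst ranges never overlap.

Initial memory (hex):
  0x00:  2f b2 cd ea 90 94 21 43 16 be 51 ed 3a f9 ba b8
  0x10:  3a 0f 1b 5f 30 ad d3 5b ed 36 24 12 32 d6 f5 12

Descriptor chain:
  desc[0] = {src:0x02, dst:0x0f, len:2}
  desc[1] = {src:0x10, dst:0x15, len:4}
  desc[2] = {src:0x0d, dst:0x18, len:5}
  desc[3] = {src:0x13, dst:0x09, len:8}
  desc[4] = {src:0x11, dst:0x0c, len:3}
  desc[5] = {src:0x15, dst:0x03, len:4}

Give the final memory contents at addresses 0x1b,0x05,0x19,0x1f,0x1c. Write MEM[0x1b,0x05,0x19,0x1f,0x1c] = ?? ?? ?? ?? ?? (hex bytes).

MEM[0x1b,0x05,0x19,0x1f,0x1c] = ea 1b ba 12 0f

#0 dst[0x0f+2] := {0xcd,0xea}
#1 dst[0x15+4] := {0xea,0x0f,0x1b,0x5f}
#2 dst[0x18+5] := {0xf9,0xba,0xcd,0xea,0x0f}
#3 dst[0x09+8] := {0x5f,0x30,0xea,0x0f,0x1b,0xf9,0xba,0xcd}
#4 dst[0x0c+3] := {0x0f,0x1b,0x5f}
#5 dst[0x03+4] := {0xea,0x0f,0x1b,0xf9}
query mem[0x1b]=0xea, mem[0x05]=0x1b, mem[0x19]=0xba, mem[0x1f]=0x12, mem[0x1c]=0x0f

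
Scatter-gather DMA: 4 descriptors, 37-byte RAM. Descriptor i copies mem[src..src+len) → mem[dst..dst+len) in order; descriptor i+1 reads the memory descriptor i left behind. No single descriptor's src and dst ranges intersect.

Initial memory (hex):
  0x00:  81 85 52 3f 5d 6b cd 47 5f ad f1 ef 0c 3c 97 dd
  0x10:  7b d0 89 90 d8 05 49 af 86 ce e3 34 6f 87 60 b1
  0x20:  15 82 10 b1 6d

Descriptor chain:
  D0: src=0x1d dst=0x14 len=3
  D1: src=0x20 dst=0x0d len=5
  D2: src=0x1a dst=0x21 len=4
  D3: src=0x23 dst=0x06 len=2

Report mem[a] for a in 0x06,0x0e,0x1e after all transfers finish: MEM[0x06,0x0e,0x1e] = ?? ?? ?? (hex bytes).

[0] 0x1d->0x14 len=3 : 87 60 b1
[1] 0x20->0x0d len=5 : 15 82 10 b1 6d
[2] 0x1a->0x21 len=4 : e3 34 6f 87
[3] 0x23->0x06 len=2 : 6f 87
query mem[0x06]=0x6f, mem[0x0e]=0x82, mem[0x1e]=0x60

MEM[0x06,0x0e,0x1e] = 6f 82 60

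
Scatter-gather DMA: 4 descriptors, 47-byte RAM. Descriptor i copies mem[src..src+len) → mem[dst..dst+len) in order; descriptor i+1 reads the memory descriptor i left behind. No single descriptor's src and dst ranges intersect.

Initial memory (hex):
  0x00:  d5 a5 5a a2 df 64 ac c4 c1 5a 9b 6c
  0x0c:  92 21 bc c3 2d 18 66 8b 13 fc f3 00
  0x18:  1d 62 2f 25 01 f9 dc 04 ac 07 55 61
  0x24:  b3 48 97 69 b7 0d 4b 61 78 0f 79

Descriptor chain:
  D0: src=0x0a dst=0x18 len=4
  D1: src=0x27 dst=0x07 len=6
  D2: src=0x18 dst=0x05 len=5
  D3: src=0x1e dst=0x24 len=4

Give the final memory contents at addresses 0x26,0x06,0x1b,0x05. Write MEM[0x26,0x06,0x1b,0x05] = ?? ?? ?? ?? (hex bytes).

D0: mem[0x18..0x1b] <- [9b 6c 92 21]
D1: mem[0x07..0x0c] <- [69 b7 0d 4b 61 78]
D2: mem[0x05..0x09] <- [9b 6c 92 21 01]
D3: mem[0x24..0x27] <- [dc 04 ac 07]
query mem[0x26]=0xac, mem[0x06]=0x6c, mem[0x1b]=0x21, mem[0x05]=0x9b

MEM[0x26,0x06,0x1b,0x05] = ac 6c 21 9b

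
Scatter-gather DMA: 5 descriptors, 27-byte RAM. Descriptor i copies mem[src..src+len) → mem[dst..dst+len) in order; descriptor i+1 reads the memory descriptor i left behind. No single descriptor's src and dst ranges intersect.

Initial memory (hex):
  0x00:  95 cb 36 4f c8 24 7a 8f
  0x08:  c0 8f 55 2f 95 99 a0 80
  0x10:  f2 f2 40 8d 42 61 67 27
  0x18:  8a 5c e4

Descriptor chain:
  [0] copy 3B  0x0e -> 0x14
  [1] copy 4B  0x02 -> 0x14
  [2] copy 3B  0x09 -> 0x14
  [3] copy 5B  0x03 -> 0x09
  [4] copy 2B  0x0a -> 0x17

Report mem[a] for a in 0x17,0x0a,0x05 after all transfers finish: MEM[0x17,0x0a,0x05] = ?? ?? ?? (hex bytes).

MEM[0x17,0x0a,0x05] = c8 c8 24

[0] 0x0e->0x14 len=3 : a0 80 f2
[1] 0x02->0x14 len=4 : 36 4f c8 24
[2] 0x09->0x14 len=3 : 8f 55 2f
[3] 0x03->0x09 len=5 : 4f c8 24 7a 8f
[4] 0x0a->0x17 len=2 : c8 24
query mem[0x17]=0xc8, mem[0x0a]=0xc8, mem[0x05]=0x24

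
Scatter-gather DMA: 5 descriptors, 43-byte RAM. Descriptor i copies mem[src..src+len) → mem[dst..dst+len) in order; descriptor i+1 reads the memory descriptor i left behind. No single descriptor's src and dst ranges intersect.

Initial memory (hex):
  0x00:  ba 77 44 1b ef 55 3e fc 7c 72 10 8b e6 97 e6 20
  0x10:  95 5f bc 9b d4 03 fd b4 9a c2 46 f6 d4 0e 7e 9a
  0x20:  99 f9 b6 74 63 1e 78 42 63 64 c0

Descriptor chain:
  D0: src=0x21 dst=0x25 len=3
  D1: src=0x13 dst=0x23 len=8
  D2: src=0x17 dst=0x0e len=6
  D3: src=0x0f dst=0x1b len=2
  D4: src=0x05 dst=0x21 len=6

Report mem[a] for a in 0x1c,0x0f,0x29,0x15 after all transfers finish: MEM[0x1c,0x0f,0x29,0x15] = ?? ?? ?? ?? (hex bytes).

MEM[0x1c,0x0f,0x29,0x15] = c2 9a c2 03

  after D0: wrote 3B at 0x25 = f9b674
  after D1: wrote 8B at 0x23 = 9bd403fdb49ac246
  after D2: wrote 6B at 0x0e = b49ac246f6d4
  after D3: wrote 2B at 0x1b = 9ac2
  after D4: wrote 6B at 0x21 = 553efc7c7210
query mem[0x1c]=0xc2, mem[0x0f]=0x9a, mem[0x29]=0xc2, mem[0x15]=0x03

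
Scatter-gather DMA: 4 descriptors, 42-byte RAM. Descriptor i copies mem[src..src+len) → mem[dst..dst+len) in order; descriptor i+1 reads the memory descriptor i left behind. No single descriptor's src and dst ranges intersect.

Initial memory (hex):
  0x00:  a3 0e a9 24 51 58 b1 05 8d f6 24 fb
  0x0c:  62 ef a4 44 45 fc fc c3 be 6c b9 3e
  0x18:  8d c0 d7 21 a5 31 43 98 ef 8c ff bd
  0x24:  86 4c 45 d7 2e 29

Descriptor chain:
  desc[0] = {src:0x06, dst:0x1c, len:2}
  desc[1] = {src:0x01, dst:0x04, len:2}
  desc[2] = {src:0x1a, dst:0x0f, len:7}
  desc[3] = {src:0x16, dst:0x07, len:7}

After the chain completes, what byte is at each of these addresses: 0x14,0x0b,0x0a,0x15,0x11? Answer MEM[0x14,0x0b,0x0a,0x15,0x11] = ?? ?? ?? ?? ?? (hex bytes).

[0] 0x06->0x1c len=2 : b1 05
[1] 0x01->0x04 len=2 : 0e a9
[2] 0x1a->0x0f len=7 : d7 21 b1 05 43 98 ef
[3] 0x16->0x07 len=7 : b9 3e 8d c0 d7 21 b1
query mem[0x14]=0x98, mem[0x0b]=0xd7, mem[0x0a]=0xc0, mem[0x15]=0xef, mem[0x11]=0xb1

MEM[0x14,0x0b,0x0a,0x15,0x11] = 98 d7 c0 ef b1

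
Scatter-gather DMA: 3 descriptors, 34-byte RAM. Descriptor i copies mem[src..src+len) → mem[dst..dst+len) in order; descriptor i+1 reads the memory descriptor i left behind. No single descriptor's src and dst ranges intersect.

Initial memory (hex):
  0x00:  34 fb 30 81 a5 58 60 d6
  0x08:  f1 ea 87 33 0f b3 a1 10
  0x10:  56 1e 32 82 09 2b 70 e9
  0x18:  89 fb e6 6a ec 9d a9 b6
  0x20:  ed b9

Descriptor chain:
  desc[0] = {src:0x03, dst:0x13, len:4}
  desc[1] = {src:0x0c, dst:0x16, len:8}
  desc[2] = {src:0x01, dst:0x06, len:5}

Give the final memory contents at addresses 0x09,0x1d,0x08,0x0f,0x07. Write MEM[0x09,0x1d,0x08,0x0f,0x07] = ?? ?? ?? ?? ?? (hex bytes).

MEM[0x09,0x1d,0x08,0x0f,0x07] = a5 81 81 10 30

[0] 0x03->0x13 len=4 : 81 a5 58 60
[1] 0x0c->0x16 len=8 : 0f b3 a1 10 56 1e 32 81
[2] 0x01->0x06 len=5 : fb 30 81 a5 58
query mem[0x09]=0xa5, mem[0x1d]=0x81, mem[0x08]=0x81, mem[0x0f]=0x10, mem[0x07]=0x30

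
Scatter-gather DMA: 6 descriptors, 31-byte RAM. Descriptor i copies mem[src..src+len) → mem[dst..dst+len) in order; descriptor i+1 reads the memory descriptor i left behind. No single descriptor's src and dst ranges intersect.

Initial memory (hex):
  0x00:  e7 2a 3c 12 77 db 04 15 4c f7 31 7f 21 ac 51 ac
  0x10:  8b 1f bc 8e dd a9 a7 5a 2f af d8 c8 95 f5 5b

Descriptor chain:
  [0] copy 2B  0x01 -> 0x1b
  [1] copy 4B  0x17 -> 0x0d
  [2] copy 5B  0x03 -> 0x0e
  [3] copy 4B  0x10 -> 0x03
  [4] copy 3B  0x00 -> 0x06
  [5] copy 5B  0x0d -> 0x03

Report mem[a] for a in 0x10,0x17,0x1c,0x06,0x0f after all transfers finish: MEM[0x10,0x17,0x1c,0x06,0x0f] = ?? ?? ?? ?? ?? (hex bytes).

[0] 0x01->0x1b len=2 : 2a 3c
[1] 0x17->0x0d len=4 : 5a 2f af d8
[2] 0x03->0x0e len=5 : 12 77 db 04 15
[3] 0x10->0x03 len=4 : db 04 15 8e
[4] 0x00->0x06 len=3 : e7 2a 3c
[5] 0x0d->0x03 len=5 : 5a 12 77 db 04
query mem[0x10]=0xdb, mem[0x17]=0x5a, mem[0x1c]=0x3c, mem[0x06]=0xdb, mem[0x0f]=0x77

MEM[0x10,0x17,0x1c,0x06,0x0f] = db 5a 3c db 77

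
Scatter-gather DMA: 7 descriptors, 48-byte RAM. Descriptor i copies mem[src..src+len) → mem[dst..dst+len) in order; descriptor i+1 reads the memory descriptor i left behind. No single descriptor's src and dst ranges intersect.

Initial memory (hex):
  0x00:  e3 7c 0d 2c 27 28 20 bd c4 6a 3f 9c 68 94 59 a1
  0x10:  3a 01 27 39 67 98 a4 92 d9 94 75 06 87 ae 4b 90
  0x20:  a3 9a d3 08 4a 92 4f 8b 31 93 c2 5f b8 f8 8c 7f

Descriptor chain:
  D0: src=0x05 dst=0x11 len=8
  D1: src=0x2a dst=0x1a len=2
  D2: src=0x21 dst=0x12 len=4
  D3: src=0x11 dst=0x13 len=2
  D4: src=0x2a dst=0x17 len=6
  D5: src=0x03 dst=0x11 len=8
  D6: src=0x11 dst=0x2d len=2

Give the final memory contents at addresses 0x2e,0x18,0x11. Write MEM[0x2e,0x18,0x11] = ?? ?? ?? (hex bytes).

MEM[0x2e,0x18,0x11] = 27 3f 2c

[0] 0x05->0x11 len=8 : 28 20 bd c4 6a 3f 9c 68
[1] 0x2a->0x1a len=2 : c2 5f
[2] 0x21->0x12 len=4 : 9a d3 08 4a
[3] 0x11->0x13 len=2 : 28 9a
[4] 0x2a->0x17 len=6 : c2 5f b8 f8 8c 7f
[5] 0x03->0x11 len=8 : 2c 27 28 20 bd c4 6a 3f
[6] 0x11->0x2d len=2 : 2c 27
query mem[0x2e]=0x27, mem[0x18]=0x3f, mem[0x11]=0x2c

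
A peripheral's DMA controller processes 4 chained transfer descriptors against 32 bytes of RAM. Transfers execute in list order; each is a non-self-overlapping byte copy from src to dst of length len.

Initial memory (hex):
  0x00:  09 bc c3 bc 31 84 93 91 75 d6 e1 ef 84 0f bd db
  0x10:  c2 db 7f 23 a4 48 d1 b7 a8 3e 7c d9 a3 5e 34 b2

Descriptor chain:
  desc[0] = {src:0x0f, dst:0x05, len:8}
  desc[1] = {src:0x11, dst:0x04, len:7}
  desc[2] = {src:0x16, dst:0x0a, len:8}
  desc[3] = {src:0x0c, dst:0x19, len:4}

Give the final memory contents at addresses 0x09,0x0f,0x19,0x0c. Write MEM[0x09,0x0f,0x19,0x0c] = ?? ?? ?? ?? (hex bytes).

MEM[0x09,0x0f,0x19,0x0c] = d1 d9 a8 a8

#0 dst[0x05+8] := {0xdb,0xc2,0xdb,0x7f,0x23,0xa4,0x48,0xd1}
#1 dst[0x04+7] := {0xdb,0x7f,0x23,0xa4,0x48,0xd1,0xb7}
#2 dst[0x0a+8] := {0xd1,0xb7,0xa8,0x3e,0x7c,0xd9,0xa3,0x5e}
#3 dst[0x19+4] := {0xa8,0x3e,0x7c,0xd9}
query mem[0x09]=0xd1, mem[0x0f]=0xd9, mem[0x19]=0xa8, mem[0x0c]=0xa8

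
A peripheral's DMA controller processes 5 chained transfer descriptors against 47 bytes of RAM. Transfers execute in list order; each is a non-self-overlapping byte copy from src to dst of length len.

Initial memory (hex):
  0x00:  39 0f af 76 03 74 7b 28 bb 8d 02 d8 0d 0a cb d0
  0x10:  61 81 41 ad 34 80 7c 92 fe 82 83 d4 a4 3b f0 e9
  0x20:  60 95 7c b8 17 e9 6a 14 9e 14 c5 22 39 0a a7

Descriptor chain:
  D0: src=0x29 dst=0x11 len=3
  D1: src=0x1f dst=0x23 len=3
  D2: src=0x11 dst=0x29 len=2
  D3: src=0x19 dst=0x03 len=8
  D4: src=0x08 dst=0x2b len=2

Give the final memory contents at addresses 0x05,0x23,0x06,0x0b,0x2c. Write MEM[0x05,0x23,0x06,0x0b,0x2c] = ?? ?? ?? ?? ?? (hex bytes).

D0: mem[0x11..0x13] <- [14 c5 22]
D1: mem[0x23..0x25] <- [e9 60 95]
D2: mem[0x29..0x2a] <- [14 c5]
D3: mem[0x03..0x0a] <- [82 83 d4 a4 3b f0 e9 60]
D4: mem[0x2b..0x2c] <- [f0 e9]
query mem[0x05]=0xd4, mem[0x23]=0xe9, mem[0x06]=0xa4, mem[0x0b]=0xd8, mem[0x2c]=0xe9

MEM[0x05,0x23,0x06,0x0b,0x2c] = d4 e9 a4 d8 e9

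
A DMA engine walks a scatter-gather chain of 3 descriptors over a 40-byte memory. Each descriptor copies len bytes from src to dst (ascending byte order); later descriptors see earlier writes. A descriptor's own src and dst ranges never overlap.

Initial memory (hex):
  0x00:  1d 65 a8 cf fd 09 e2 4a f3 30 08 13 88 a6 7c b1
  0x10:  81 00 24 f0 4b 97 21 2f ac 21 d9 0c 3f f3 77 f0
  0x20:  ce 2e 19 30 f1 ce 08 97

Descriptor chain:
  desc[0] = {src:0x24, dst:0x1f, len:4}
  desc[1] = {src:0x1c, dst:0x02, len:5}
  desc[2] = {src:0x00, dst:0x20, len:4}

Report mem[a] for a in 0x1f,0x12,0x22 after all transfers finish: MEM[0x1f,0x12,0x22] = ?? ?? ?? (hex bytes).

#0 dst[0x1f+4] := {0xf1,0xce,0x08,0x97}
#1 dst[0x02+5] := {0x3f,0xf3,0x77,0xf1,0xce}
#2 dst[0x20+4] := {0x1d,0x65,0x3f,0xf3}
query mem[0x1f]=0xf1, mem[0x12]=0x24, mem[0x22]=0x3f

MEM[0x1f,0x12,0x22] = f1 24 3f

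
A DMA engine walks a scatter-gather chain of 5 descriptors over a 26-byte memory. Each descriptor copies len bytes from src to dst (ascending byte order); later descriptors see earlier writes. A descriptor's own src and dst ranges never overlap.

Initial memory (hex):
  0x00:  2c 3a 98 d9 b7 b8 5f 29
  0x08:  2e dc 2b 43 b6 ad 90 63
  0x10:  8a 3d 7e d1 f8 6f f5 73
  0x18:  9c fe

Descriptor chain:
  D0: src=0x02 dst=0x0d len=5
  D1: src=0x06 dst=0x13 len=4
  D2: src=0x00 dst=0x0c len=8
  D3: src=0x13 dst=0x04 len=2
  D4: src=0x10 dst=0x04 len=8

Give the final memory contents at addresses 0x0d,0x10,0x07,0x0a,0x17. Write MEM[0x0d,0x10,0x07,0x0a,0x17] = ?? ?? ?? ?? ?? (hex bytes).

[0] 0x02->0x0d len=5 : 98 d9 b7 b8 5f
[1] 0x06->0x13 len=4 : 5f 29 2e dc
[2] 0x00->0x0c len=8 : 2c 3a 98 d9 b7 b8 5f 29
[3] 0x13->0x04 len=2 : 29 29
[4] 0x10->0x04 len=8 : b7 b8 5f 29 29 2e dc 73
query mem[0x0d]=0x3a, mem[0x10]=0xb7, mem[0x07]=0x29, mem[0x0a]=0xdc, mem[0x17]=0x73

MEM[0x0d,0x10,0x07,0x0a,0x17] = 3a b7 29 dc 73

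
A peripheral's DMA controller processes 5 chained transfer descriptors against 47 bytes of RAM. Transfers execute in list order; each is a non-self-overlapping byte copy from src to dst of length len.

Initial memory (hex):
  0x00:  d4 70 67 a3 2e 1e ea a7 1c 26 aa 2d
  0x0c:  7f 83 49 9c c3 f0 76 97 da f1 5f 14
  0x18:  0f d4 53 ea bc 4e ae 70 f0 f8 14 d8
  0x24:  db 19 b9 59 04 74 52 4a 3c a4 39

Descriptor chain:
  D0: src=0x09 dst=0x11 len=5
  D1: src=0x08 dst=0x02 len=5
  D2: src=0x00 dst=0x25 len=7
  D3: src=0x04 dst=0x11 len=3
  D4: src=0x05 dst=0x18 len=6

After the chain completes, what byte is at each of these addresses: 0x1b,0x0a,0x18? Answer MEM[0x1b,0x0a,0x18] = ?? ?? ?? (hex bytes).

MEM[0x1b,0x0a,0x18] = 1c aa 2d

  after D0: wrote 5B at 0x11 = 26aa2d7f83
  after D1: wrote 5B at 0x02 = 1c26aa2d7f
  after D2: wrote 7B at 0x25 = d4701c26aa2d7f
  after D3: wrote 3B at 0x11 = aa2d7f
  after D4: wrote 6B at 0x18 = 2d7fa71c26aa
query mem[0x1b]=0x1c, mem[0x0a]=0xaa, mem[0x18]=0x2d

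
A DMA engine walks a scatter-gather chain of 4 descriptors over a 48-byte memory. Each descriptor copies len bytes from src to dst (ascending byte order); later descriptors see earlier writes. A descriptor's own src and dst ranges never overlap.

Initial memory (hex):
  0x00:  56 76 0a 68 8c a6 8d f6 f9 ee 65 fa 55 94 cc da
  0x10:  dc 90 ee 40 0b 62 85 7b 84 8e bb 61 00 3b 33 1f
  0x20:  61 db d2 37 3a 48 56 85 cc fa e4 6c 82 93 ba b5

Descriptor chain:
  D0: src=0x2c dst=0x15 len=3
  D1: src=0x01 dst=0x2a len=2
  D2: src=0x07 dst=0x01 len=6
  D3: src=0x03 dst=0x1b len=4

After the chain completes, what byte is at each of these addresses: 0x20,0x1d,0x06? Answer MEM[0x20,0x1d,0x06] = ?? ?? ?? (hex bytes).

#0 dst[0x15+3] := {0x82,0x93,0xba}
#1 dst[0x2a+2] := {0x76,0x0a}
#2 dst[0x01+6] := {0xf6,0xf9,0xee,0x65,0xfa,0x55}
#3 dst[0x1b+4] := {0xee,0x65,0xfa,0x55}
query mem[0x20]=0x61, mem[0x1d]=0xfa, mem[0x06]=0x55

MEM[0x20,0x1d,0x06] = 61 fa 55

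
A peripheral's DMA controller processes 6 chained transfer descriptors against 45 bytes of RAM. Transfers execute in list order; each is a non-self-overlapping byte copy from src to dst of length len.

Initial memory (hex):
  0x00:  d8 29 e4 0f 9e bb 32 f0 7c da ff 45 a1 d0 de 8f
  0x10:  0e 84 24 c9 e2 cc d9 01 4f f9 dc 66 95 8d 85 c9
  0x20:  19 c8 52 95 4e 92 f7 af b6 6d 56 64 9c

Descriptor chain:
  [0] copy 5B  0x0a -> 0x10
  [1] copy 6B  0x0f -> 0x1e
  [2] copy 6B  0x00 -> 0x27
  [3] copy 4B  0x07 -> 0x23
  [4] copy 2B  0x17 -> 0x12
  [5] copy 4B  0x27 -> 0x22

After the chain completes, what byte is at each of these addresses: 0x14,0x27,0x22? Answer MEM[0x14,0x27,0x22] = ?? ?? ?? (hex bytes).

  after D0: wrote 5B at 0x10 = ff45a1d0de
  after D1: wrote 6B at 0x1e = 8fff45a1d0de
  after D2: wrote 6B at 0x27 = d829e40f9ebb
  after D3: wrote 4B at 0x23 = f07cdaff
  after D4: wrote 2B at 0x12 = 014f
  after D5: wrote 4B at 0x22 = d829e40f
query mem[0x14]=0xde, mem[0x27]=0xd8, mem[0x22]=0xd8

MEM[0x14,0x27,0x22] = de d8 d8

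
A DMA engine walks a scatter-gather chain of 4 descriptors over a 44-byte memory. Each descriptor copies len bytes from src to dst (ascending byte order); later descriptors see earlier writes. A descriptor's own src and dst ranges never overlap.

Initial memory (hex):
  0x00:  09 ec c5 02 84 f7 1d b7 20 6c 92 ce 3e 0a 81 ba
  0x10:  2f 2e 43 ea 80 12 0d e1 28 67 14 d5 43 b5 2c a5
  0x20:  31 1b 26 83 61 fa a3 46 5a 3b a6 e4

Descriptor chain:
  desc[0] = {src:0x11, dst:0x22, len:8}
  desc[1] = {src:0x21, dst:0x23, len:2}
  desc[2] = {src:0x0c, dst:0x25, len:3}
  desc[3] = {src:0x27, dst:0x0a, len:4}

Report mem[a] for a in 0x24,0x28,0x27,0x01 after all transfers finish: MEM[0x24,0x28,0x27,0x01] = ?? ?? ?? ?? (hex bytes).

  after D0: wrote 8B at 0x22 = 2e43ea80120de128
  after D1: wrote 2B at 0x23 = 1b2e
  after D2: wrote 3B at 0x25 = 3e0a81
  after D3: wrote 4B at 0x0a = 81e128a6
query mem[0x24]=0x2e, mem[0x28]=0xe1, mem[0x27]=0x81, mem[0x01]=0xec

MEM[0x24,0x28,0x27,0x01] = 2e e1 81 ec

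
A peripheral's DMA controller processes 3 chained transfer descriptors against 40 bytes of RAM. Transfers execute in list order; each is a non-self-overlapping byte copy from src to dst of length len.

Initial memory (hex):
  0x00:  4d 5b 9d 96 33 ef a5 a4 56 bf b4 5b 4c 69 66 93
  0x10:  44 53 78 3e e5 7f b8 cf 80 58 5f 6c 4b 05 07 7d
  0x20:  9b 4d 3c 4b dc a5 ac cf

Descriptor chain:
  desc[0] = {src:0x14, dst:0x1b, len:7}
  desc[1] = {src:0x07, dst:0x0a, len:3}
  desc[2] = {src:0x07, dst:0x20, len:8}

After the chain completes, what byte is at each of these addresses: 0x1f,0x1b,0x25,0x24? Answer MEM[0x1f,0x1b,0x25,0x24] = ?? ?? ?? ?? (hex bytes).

MEM[0x1f,0x1b,0x25,0x24] = 80 e5 bf 56

[0] 0x14->0x1b len=7 : e5 7f b8 cf 80 58 5f
[1] 0x07->0x0a len=3 : a4 56 bf
[2] 0x07->0x20 len=8 : a4 56 bf a4 56 bf 69 66
query mem[0x1f]=0x80, mem[0x1b]=0xe5, mem[0x25]=0xbf, mem[0x24]=0x56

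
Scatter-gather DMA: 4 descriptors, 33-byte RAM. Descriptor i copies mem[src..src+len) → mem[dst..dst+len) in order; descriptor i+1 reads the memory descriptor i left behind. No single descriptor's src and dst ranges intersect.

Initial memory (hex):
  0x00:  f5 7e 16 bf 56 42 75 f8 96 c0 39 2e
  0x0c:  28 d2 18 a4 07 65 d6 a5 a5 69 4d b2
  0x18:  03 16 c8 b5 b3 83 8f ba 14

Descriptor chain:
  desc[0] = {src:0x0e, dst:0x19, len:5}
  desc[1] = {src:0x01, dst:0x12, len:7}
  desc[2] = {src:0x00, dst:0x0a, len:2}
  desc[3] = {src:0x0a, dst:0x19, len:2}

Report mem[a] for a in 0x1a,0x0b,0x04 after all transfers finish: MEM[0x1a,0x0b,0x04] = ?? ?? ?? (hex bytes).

[0] 0x0e->0x19 len=5 : 18 a4 07 65 d6
[1] 0x01->0x12 len=7 : 7e 16 bf 56 42 75 f8
[2] 0x00->0x0a len=2 : f5 7e
[3] 0x0a->0x19 len=2 : f5 7e
query mem[0x1a]=0x7e, mem[0x0b]=0x7e, mem[0x04]=0x56

MEM[0x1a,0x0b,0x04] = 7e 7e 56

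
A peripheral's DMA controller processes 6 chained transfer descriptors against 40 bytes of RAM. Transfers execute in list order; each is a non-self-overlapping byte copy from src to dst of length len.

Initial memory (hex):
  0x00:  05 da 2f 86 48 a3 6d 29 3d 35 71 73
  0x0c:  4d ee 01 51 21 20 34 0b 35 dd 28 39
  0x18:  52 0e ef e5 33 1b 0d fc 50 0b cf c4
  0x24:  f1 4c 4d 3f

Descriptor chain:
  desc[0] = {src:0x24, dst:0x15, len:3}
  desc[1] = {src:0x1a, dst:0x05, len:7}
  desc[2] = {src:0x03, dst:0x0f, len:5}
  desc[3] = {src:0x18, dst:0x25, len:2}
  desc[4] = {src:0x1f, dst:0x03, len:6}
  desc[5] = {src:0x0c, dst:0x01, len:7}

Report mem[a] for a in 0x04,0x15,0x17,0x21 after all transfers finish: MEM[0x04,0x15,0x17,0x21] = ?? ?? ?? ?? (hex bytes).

MEM[0x04,0x15,0x17,0x21] = 86 f1 4d 0b

D0: mem[0x15..0x17] <- [f1 4c 4d]
D1: mem[0x05..0x0b] <- [ef e5 33 1b 0d fc 50]
D2: mem[0x0f..0x13] <- [86 48 ef e5 33]
D3: mem[0x25..0x26] <- [52 0e]
D4: mem[0x03..0x08] <- [fc 50 0b cf c4 f1]
D5: mem[0x01..0x07] <- [4d ee 01 86 48 ef e5]
query mem[0x04]=0x86, mem[0x15]=0xf1, mem[0x17]=0x4d, mem[0x21]=0x0b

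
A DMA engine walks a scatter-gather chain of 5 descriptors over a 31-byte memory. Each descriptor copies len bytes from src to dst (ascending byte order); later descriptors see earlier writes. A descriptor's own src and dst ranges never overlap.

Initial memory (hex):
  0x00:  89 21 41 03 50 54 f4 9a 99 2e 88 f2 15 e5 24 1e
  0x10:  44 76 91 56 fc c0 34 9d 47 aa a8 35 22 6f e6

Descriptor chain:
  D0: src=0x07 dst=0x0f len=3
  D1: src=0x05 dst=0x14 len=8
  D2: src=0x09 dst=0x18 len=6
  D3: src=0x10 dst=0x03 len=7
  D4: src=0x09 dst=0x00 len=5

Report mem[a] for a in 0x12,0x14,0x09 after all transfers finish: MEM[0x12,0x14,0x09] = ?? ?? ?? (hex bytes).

MEM[0x12,0x14,0x09] = 91 54 9a

D0: mem[0x0f..0x11] <- [9a 99 2e]
D1: mem[0x14..0x1b] <- [54 f4 9a 99 2e 88 f2 15]
D2: mem[0x18..0x1d] <- [2e 88 f2 15 e5 24]
D3: mem[0x03..0x09] <- [99 2e 91 56 54 f4 9a]
D4: mem[0x00..0x04] <- [9a 88 f2 15 e5]
query mem[0x12]=0x91, mem[0x14]=0x54, mem[0x09]=0x9a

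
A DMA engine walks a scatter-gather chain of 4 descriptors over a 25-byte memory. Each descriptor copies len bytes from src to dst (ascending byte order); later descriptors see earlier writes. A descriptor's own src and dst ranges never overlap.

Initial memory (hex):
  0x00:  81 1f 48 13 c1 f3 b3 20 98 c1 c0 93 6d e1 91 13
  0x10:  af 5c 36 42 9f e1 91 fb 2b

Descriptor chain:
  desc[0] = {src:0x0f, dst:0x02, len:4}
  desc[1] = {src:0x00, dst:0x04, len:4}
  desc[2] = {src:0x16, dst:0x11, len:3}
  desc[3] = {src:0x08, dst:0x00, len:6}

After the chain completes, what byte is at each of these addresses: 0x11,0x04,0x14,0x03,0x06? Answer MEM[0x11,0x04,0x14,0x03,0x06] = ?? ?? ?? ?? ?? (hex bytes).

MEM[0x11,0x04,0x14,0x03,0x06] = 91 6d 9f 93 13

  after D0: wrote 4B at 0x02 = 13af5c36
  after D1: wrote 4B at 0x04 = 811f13af
  after D2: wrote 3B at 0x11 = 91fb2b
  after D3: wrote 6B at 0x00 = 98c1c0936de1
query mem[0x11]=0x91, mem[0x04]=0x6d, mem[0x14]=0x9f, mem[0x03]=0x93, mem[0x06]=0x13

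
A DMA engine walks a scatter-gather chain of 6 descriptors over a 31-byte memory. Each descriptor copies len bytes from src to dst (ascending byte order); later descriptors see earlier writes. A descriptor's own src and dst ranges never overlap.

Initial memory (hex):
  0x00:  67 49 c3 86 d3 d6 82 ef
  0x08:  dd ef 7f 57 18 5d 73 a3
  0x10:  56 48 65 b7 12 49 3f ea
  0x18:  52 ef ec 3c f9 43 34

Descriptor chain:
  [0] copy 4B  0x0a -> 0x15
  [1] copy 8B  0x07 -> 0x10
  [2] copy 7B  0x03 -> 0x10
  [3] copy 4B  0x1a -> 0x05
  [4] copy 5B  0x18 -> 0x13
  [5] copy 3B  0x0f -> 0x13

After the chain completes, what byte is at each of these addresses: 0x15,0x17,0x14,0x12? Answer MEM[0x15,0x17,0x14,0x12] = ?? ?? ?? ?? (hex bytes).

MEM[0x15,0x17,0x14,0x12] = d3 f9 86 d6

#0 dst[0x15+4] := {0x7f,0x57,0x18,0x5d}
#1 dst[0x10+8] := {0xef,0xdd,0xef,0x7f,0x57,0x18,0x5d,0x73}
#2 dst[0x10+7] := {0x86,0xd3,0xd6,0x82,0xef,0xdd,0xef}
#3 dst[0x05+4] := {0xec,0x3c,0xf9,0x43}
#4 dst[0x13+5] := {0x5d,0xef,0xec,0x3c,0xf9}
#5 dst[0x13+3] := {0xa3,0x86,0xd3}
query mem[0x15]=0xd3, mem[0x17]=0xf9, mem[0x14]=0x86, mem[0x12]=0xd6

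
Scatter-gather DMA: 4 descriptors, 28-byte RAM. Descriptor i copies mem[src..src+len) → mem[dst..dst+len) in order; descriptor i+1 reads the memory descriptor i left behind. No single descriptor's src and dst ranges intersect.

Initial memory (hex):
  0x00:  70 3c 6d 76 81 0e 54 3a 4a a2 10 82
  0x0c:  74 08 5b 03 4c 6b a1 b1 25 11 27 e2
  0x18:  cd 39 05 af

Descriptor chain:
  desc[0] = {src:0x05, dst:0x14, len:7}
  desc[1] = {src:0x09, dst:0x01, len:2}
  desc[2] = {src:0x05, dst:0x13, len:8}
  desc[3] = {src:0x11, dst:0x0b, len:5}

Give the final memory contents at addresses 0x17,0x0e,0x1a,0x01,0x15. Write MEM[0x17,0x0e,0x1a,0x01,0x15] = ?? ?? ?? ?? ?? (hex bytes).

#0 dst[0x14+7] := {0x0e,0x54,0x3a,0x4a,0xa2,0x10,0x82}
#1 dst[0x01+2] := {0xa2,0x10}
#2 dst[0x13+8] := {0x0e,0x54,0x3a,0x4a,0xa2,0x10,0x82,0x74}
#3 dst[0x0b+5] := {0x6b,0xa1,0x0e,0x54,0x3a}
query mem[0x17]=0xa2, mem[0x0e]=0x54, mem[0x1a]=0x74, mem[0x01]=0xa2, mem[0x15]=0x3a

MEM[0x17,0x0e,0x1a,0x01,0x15] = a2 54 74 a2 3a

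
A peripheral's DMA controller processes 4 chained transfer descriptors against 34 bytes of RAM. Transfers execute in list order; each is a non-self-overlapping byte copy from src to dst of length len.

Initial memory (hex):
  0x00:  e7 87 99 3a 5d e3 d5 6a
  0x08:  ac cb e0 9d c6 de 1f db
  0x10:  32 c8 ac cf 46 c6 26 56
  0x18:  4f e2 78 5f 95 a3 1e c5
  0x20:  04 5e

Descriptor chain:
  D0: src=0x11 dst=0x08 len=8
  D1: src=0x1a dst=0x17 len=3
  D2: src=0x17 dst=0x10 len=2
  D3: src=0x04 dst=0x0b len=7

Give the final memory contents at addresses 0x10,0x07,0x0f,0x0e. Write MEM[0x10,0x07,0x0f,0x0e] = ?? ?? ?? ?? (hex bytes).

MEM[0x10,0x07,0x0f,0x0e] = ac 6a c8 6a

  after D0: wrote 8B at 0x08 = c8accf46c626564f
  after D1: wrote 3B at 0x17 = 785f95
  after D2: wrote 2B at 0x10 = 785f
  after D3: wrote 7B at 0x0b = 5de3d56ac8accf
query mem[0x10]=0xac, mem[0x07]=0x6a, mem[0x0f]=0xc8, mem[0x0e]=0x6a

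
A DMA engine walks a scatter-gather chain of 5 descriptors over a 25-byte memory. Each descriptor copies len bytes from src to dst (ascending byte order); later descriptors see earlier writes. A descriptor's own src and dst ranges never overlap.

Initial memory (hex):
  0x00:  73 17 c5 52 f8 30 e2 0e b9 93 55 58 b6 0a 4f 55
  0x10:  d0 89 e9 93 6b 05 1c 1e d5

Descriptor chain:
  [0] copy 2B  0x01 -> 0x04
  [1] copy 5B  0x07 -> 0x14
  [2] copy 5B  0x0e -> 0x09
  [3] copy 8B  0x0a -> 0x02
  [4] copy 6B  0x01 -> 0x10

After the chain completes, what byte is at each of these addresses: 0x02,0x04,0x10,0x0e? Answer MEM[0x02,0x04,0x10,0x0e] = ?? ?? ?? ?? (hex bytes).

MEM[0x02,0x04,0x10,0x0e] = 55 89 17 4f

[0] 0x01->0x04 len=2 : 17 c5
[1] 0x07->0x14 len=5 : 0e b9 93 55 58
[2] 0x0e->0x09 len=5 : 4f 55 d0 89 e9
[3] 0x0a->0x02 len=8 : 55 d0 89 e9 4f 55 d0 89
[4] 0x01->0x10 len=6 : 17 55 d0 89 e9 4f
query mem[0x02]=0x55, mem[0x04]=0x89, mem[0x10]=0x17, mem[0x0e]=0x4f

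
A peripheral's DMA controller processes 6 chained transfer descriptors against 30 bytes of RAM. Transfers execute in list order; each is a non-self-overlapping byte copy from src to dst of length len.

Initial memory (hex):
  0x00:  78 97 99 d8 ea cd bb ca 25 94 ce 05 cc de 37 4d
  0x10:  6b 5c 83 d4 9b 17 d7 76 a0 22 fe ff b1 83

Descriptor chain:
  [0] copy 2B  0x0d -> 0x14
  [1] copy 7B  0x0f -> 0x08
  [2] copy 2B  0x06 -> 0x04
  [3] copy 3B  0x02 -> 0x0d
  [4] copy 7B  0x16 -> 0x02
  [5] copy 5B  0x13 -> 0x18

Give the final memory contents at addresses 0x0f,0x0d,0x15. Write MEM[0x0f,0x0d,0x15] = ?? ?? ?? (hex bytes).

  after D0: wrote 2B at 0x14 = de37
  after D1: wrote 7B at 0x08 = 4d6b5c83d4de37
  after D2: wrote 2B at 0x04 = bbca
  after D3: wrote 3B at 0x0d = 99d8bb
  after D4: wrote 7B at 0x02 = d776a022feffb1
  after D5: wrote 5B at 0x18 = d4de37d776
query mem[0x0f]=0xbb, mem[0x0d]=0x99, mem[0x15]=0x37

MEM[0x0f,0x0d,0x15] = bb 99 37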